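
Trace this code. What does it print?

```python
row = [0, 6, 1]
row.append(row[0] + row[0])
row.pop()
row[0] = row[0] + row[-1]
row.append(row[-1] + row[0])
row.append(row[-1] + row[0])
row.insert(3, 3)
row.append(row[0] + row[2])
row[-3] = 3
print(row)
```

[1, 6, 1, 3, 3, 3, 2]

append row[0]+row[0] = 0+0 = 0 → [0, 6, 1, 0]
pop() removes 0 → [0, 6, 1]
row[0] = row[0]+row[-1] = 0+1 = 1 → [1, 6, 1]
append row[-1]+row[0] = 1+1 = 2 → [1, 6, 1, 2]
append row[-1]+row[0] = 2+1 = 3 → [1, 6, 1, 2, 3]
insert 3 at 3 → [1, 6, 1, 3, 2, 3]
append row[0]+row[2] = 1+1 = 2 → [1, 6, 1, 3, 2, 3, 2]
row[-3] = 3 → [1, 6, 1, 3, 3, 3, 2]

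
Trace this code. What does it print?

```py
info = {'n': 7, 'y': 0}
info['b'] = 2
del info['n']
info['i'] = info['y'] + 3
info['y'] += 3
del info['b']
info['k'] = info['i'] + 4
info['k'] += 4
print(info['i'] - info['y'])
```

0

info['b'] = 2 → {'n': 7, 'y': 0, 'b': 2}
del 'n' → {'y': 0, 'b': 2}
info['i'] = info['y']+3 = 3 → {'y': 0, 'b': 2, 'i': 3}
info['y'] = 0+3 = 3 → {'y': 3, 'b': 2, 'i': 3}
del 'b' → {'y': 3, 'i': 3}
info['k'] = info['i']+4 = 7 → {'y': 3, 'i': 3, 'k': 7}
info['k'] = 7+4 = 11 → {'y': 3, 'i': 3, 'k': 11}
info['i']-info['y'] = 3-3 = 0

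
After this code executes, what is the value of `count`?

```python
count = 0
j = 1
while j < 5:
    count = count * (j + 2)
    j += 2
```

j=1: count = 0*3 = 0
j=3: count = 0*5 = 0

0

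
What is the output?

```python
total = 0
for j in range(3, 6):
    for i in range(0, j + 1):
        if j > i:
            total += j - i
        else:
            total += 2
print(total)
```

j=3,i=0: 3>0, total = 0+3 = 3
j=3,i=1: 3>1, total = 3+2 = 5
j=3,i=2: 3>2, total = 5+1 = 6
j=3,i=3: not 3>3, total = 6+2 = 8
j=4,i=0: 4>0, total = 8+4 = 12
j=4,i=1: 4>1, total = 12+3 = 15
j=4,i=2: 4>2, total = 15+2 = 17
j=4,i=3: 4>3, total = 17+1 = 18
j=4,i=4: not 4>4, total = 18+2 = 20
j=5,i=0: 5>0, total = 20+5 = 25
j=5,i=1: 5>1, total = 25+4 = 29
j=5,i=2: 5>2, total = 29+3 = 32
j=5,i=3: 5>3, total = 32+2 = 34
j=5,i=4: 5>4, total = 34+1 = 35
j=5,i=5: not 5>5, total = 35+2 = 37

37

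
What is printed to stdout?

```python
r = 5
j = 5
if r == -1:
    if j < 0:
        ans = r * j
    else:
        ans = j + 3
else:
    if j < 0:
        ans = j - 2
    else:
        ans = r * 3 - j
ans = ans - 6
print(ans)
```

r=5, j=5
r == -1 is False; j < 0 is False
→ ans = r * 3 - j = 10
ans = 10-6 = 4

4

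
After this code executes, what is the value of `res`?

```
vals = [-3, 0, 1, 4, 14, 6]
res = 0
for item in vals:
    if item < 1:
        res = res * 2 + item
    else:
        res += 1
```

-2

item=-3: <1, res = 0*2+(-3) = -3
item=0: <1, res = (-3)*2+0 = -6
item=1: not <1, res = (-6)+1 = -5
item=4: not <1, res = (-5)+1 = -4
item=14: not <1, res = (-4)+1 = -3
item=6: not <1, res = (-3)+1 = -2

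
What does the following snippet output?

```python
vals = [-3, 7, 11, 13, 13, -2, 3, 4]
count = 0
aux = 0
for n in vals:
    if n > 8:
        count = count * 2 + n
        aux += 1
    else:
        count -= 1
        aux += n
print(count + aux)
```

n=-3: not >8, count = 0-1 = -1; aux=-3
n=7: not >8, count = (-1)-1 = -2; aux=4
n=11: >8, count = (-2)*2+11 = 7; aux=5
n=13: >8, count = 7*2+13 = 27; aux=6
n=13: >8, count = 27*2+13 = 67; aux=7
n=-2: not >8, count = 67-1 = 66; aux=5
n=3: not >8, count = 66-1 = 65; aux=8
n=4: not >8, count = 65-1 = 64; aux=12
count+aux = 64+12 = 76

76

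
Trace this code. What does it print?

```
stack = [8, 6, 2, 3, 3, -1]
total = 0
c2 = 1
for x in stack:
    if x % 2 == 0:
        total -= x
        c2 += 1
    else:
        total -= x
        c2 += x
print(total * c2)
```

x=8: even, total = 0-8 = -8; c2=2
x=6: even, total = (-8)-6 = -14; c2=3
x=2: even, total = (-14)-2 = -16; c2=4
x=3: not even, total = (-16)-3 = -19; c2=7
x=3: not even, total = (-19)-3 = -22; c2=10
x=-1: not even, total = (-22)-(-1) = -21; c2=9
total*c2 = (-21)*9 = -189

-189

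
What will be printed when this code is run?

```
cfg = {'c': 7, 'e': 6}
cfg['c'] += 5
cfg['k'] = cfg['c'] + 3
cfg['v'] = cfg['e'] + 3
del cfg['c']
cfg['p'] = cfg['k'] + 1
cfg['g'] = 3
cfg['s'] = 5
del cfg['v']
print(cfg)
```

cfg['c'] = 7+5 = 12 → {'c': 12, 'e': 6}
cfg['k'] = cfg['c']+3 = 15 → {'c': 12, 'e': 6, 'k': 15}
cfg['v'] = cfg['e']+3 = 9 → {'c': 12, 'e': 6, 'k': 15, 'v': 9}
del 'c' → {'e': 6, 'k': 15, 'v': 9}
cfg['p'] = cfg['k']+1 = 16 → {'e': 6, 'k': 15, 'v': 9, 'p': 16}
cfg['g'] = 3 → {'e': 6, 'k': 15, 'v': 9, 'p': 16, 'g': 3}
cfg['s'] = 5 → {'e': 6, 'k': 15, 'v': 9, 'p': 16, 'g': 3, 's': 5}
del 'v' → {'e': 6, 'k': 15, 'p': 16, 'g': 3, 's': 5}

{'e': 6, 'k': 15, 'p': 16, 'g': 3, 's': 5}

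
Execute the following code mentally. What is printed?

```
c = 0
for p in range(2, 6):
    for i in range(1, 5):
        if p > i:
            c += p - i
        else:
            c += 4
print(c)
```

p=2,i=1: 2>1, c = 0+1 = 1
p=2,i=2: not 2>2, c = 1+4 = 5
p=2,i=3: not 2>3, c = 5+4 = 9
p=2,i=4: not 2>4, c = 9+4 = 13
p=3,i=1: 3>1, c = 13+2 = 15
p=3,i=2: 3>2, c = 15+1 = 16
p=3,i=3: not 3>3, c = 16+4 = 20
p=3,i=4: not 3>4, c = 20+4 = 24
p=4,i=1: 4>1, c = 24+3 = 27
p=4,i=2: 4>2, c = 27+2 = 29
p=4,i=3: 4>3, c = 29+1 = 30
p=4,i=4: not 4>4, c = 30+4 = 34
p=5,i=1: 5>1, c = 34+4 = 38
p=5,i=2: 5>2, c = 38+3 = 41
p=5,i=3: 5>3, c = 41+2 = 43
p=5,i=4: 5>4, c = 43+1 = 44

44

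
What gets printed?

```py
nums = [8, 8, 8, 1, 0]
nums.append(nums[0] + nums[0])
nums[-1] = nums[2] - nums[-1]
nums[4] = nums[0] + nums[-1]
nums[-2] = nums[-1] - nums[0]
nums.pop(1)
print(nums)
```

append nums[0]+nums[0] = 8+8 = 16 → [8, 8, 8, 1, 0, 16]
nums[-1] = nums[2]-nums[-1] = 8-16 = -8 → [8, 8, 8, 1, 0, -8]
nums[4] = nums[0]+nums[-1] = 8+(-8) = 0 → [8, 8, 8, 1, 0, -8]
nums[-2] = nums[-1]-nums[0] = (-8)-8 = -16 → [8, 8, 8, 1, -16, -8]
pop(1) removes 8 → [8, 8, 1, -16, -8]

[8, 8, 1, -16, -8]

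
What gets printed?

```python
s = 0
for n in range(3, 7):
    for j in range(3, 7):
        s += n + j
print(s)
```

n=3,j=3: s = 0+6 = 6
n=3,j=4: s = 6+7 = 13
n=3,j=5: s = 13+8 = 21
n=3,j=6: s = 21+9 = 30
n=4,j=3: s = 30+7 = 37
n=4,j=4: s = 37+8 = 45
n=4,j=5: s = 45+9 = 54
n=4,j=6: s = 54+10 = 64
n=5,j=3: s = 64+8 = 72
n=5,j=4: s = 72+9 = 81
n=5,j=5: s = 81+10 = 91
n=5,j=6: s = 91+11 = 102
n=6,j=3: s = 102+9 = 111
n=6,j=4: s = 111+10 = 121
n=6,j=5: s = 121+11 = 132
n=6,j=6: s = 132+12 = 144

144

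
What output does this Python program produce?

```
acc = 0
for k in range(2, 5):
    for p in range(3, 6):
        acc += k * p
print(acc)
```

k=2,p=3: acc = 0+6 = 6
k=2,p=4: acc = 6+8 = 14
k=2,p=5: acc = 14+10 = 24
k=3,p=3: acc = 24+9 = 33
k=3,p=4: acc = 33+12 = 45
k=3,p=5: acc = 45+15 = 60
k=4,p=3: acc = 60+12 = 72
k=4,p=4: acc = 72+16 = 88
k=4,p=5: acc = 88+20 = 108

108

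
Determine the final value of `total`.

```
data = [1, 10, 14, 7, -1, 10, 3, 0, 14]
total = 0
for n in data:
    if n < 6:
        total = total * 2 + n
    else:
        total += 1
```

39

n=1: <6, total = 0*2+1 = 1
n=10: not <6, total = 1+1 = 2
n=14: not <6, total = 2+1 = 3
n=7: not <6, total = 3+1 = 4
n=-1: <6, total = 4*2+(-1) = 7
n=10: not <6, total = 7+1 = 8
n=3: <6, total = 8*2+3 = 19
n=0: <6, total = 19*2+0 = 38
n=14: not <6, total = 38+1 = 39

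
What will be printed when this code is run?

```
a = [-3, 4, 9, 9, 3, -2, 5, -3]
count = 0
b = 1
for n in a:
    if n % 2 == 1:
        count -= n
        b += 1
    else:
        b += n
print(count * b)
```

n=-3: odd, count = 0-(-3) = 3; b=2
n=4: not odd; b=6
n=9: odd, count = 3-9 = -6; b=7
n=9: odd, count = (-6)-9 = -15; b=8
n=3: odd, count = (-15)-3 = -18; b=9
n=-2: not odd; b=7
n=5: odd, count = (-18)-5 = -23; b=8
n=-3: odd, count = (-23)-(-3) = -20; b=9
count*b = (-20)*9 = -180

-180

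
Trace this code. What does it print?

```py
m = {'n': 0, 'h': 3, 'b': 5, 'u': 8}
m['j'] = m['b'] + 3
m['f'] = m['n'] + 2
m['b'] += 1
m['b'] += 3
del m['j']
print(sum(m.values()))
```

22

m['j'] = m['b']+3 = 8 → {'n': 0, 'h': 3, 'b': 5, 'u': 8, 'j': 8}
m['f'] = m['n']+2 = 2 → {'n': 0, 'h': 3, 'b': 5, 'u': 8, 'j': 8, 'f': 2}
m['b'] = 5+1 = 6 → {'n': 0, 'h': 3, 'b': 6, 'u': 8, 'j': 8, 'f': 2}
m['b'] = 6+3 = 9 → {'n': 0, 'h': 3, 'b': 9, 'u': 8, 'j': 8, 'f': 2}
del 'j' → {'n': 0, 'h': 3, 'b': 9, 'u': 8, 'f': 2}
sum of values = 22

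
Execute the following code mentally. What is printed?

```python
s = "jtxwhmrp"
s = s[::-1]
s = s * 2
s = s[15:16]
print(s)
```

reverse → 'prmhwxtj'
repeat ×2 → 'prmhwxtjprmhwxtj'
slice [15:16] → 'j'

j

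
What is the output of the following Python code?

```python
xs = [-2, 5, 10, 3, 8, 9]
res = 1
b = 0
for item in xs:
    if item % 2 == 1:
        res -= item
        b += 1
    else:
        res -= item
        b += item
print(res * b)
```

-608

item=-2: not odd, res = 1-(-2) = 3; b=-2
item=5: odd, res = 3-5 = -2; b=-1
item=10: not odd, res = (-2)-10 = -12; b=9
item=3: odd, res = (-12)-3 = -15; b=10
item=8: not odd, res = (-15)-8 = -23; b=18
item=9: odd, res = (-23)-9 = -32; b=19
res*b = (-32)*19 = -608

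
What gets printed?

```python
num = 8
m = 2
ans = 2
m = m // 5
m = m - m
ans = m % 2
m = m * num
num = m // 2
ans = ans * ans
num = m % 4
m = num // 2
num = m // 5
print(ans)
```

m = 2//5 = 0
m = 0-0 = 0
ans = 0%2 = 0
m = 0*8 = 0
num = 0//2 = 0
ans = 0*0 = 0
num = 0%4 = 0
m = 0//2 = 0
num = 0//5 = 0

0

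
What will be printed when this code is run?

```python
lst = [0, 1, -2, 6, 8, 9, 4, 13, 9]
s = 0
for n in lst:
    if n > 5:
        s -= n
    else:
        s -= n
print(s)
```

-48

n=0: not >5, s = 0-0 = 0
n=1: not >5, s = 0-1 = -1
n=-2: not >5, s = (-1)-(-2) = 1
n=6: >5, s = 1-6 = -5
n=8: >5, s = (-5)-8 = -13
n=9: >5, s = (-13)-9 = -22
n=4: not >5, s = (-22)-4 = -26
n=13: >5, s = (-26)-13 = -39
n=9: >5, s = (-39)-9 = -48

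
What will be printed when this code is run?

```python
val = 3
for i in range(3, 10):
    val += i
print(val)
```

45

i=3: val = 3+3 = 6
i=4: val = 6+4 = 10
i=5: val = 10+5 = 15
i=6: val = 15+6 = 21
i=7: val = 21+7 = 28
i=8: val = 28+8 = 36
i=9: val = 36+9 = 45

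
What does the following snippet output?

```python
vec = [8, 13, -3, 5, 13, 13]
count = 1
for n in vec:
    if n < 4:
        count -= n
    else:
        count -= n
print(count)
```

n=8: not <4, count = 1-8 = -7
n=13: not <4, count = (-7)-13 = -20
n=-3: <4, count = (-20)-(-3) = -17
n=5: not <4, count = (-17)-5 = -22
n=13: not <4, count = (-22)-13 = -35
n=13: not <4, count = (-35)-13 = -48

-48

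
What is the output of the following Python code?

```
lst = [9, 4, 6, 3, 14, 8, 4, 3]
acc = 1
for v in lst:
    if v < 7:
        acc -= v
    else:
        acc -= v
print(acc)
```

v=9: not <7, acc = 1-9 = -8
v=4: <7, acc = (-8)-4 = -12
v=6: <7, acc = (-12)-6 = -18
v=3: <7, acc = (-18)-3 = -21
v=14: not <7, acc = (-21)-14 = -35
v=8: not <7, acc = (-35)-8 = -43
v=4: <7, acc = (-43)-4 = -47
v=3: <7, acc = (-47)-3 = -50

-50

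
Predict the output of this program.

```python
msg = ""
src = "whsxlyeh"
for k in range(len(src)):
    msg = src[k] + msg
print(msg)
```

heylxshw

k=0: prepend 'w' → 'w'
k=1: prepend 'h' → 'hw'
k=2: prepend 's' → 'shw'
k=3: prepend 'x' → 'xshw'
k=4: prepend 'l' → 'lxshw'
k=5: prepend 'y' → 'ylxshw'
k=6: prepend 'e' → 'eylxshw'
k=7: prepend 'h' → 'heylxshw'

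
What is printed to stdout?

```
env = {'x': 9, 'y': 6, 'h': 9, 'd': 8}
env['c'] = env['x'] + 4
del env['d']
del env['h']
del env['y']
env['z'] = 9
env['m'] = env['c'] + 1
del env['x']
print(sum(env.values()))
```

36

env['c'] = env['x']+4 = 13 → {'x': 9, 'y': 6, 'h': 9, 'd': 8, 'c': 13}
del 'd' → {'x': 9, 'y': 6, 'h': 9, 'c': 13}
del 'h' → {'x': 9, 'y': 6, 'c': 13}
del 'y' → {'x': 9, 'c': 13}
env['z'] = 9 → {'x': 9, 'c': 13, 'z': 9}
env['m'] = env['c']+1 = 14 → {'x': 9, 'c': 13, 'z': 9, 'm': 14}
del 'x' → {'c': 13, 'z': 9, 'm': 14}
sum of values = 36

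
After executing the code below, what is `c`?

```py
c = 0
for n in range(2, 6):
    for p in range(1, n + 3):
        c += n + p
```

n=2,p=1: c = 0+3 = 3
n=2,p=2: c = 3+4 = 7
n=2,p=3: c = 7+5 = 12
n=2,p=4: c = 12+6 = 18
n=3,p=1: c = 18+4 = 22
n=3,p=2: c = 22+5 = 27
n=3,p=3: c = 27+6 = 33
n=3,p=4: c = 33+7 = 40
n=3,p=5: c = 40+8 = 48
n=4,p=1: c = 48+5 = 53
n=4,p=2: c = 53+6 = 59
n=4,p=3: c = 59+7 = 66
n=4,p=4: c = 66+8 = 74
n=4,p=5: c = 74+9 = 83
n=4,p=6: c = 83+10 = 93
n=5,p=1: c = 93+6 = 99
n=5,p=2: c = 99+7 = 106
n=5,p=3: c = 106+8 = 114
n=5,p=4: c = 114+9 = 123
n=5,p=5: c = 123+10 = 133
n=5,p=6: c = 133+11 = 144
n=5,p=7: c = 144+12 = 156

156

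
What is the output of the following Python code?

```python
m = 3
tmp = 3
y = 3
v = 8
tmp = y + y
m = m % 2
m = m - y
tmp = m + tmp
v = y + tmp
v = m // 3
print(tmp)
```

tmp = 3+3 = 6
m = 3%2 = 1
m = 1-3 = -2
tmp = (-2)+6 = 4
v = 3+4 = 7
v = (-2)//3 = -1

4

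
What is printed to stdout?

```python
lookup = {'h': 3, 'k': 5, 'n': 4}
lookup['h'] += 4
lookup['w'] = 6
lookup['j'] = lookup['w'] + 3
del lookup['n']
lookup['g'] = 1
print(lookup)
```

lookup['h'] = 3+4 = 7 → {'h': 7, 'k': 5, 'n': 4}
lookup['w'] = 6 → {'h': 7, 'k': 5, 'n': 4, 'w': 6}
lookup['j'] = lookup['w']+3 = 9 → {'h': 7, 'k': 5, 'n': 4, 'w': 6, 'j': 9}
del 'n' → {'h': 7, 'k': 5, 'w': 6, 'j': 9}
lookup['g'] = 1 → {'h': 7, 'k': 5, 'w': 6, 'j': 9, 'g': 1}

{'h': 7, 'k': 5, 'w': 6, 'j': 9, 'g': 1}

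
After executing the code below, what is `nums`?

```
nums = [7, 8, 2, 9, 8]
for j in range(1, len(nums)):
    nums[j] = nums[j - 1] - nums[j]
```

[7, -1, -3, -12, -20]

j=1: nums[1] = 7-8 = -1 → [7, -1, 2, 9, 8]
j=2: nums[2] = (-1)-2 = -3 → [7, -1, -3, 9, 8]
j=3: nums[3] = (-3)-9 = -12 → [7, -1, -3, -12, 8]
j=4: nums[4] = (-12)-8 = -20 → [7, -1, -3, -12, -20]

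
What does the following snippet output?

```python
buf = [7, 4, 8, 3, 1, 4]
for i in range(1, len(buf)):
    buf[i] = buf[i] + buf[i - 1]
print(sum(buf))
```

109

i=1: buf[1] = 4+7 = 11 → [7, 11, 8, 3, 1, 4]
i=2: buf[2] = 8+11 = 19 → [7, 11, 19, 3, 1, 4]
i=3: buf[3] = 3+19 = 22 → [7, 11, 19, 22, 1, 4]
i=4: buf[4] = 1+22 = 23 → [7, 11, 19, 22, 23, 4]
i=5: buf[5] = 4+23 = 27 → [7, 11, 19, 22, 23, 27]
sum = 109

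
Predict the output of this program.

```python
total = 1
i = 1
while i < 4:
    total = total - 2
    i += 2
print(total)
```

i=1: total = 1-2 = -1
i=3: total = (-1)-2 = -3

-3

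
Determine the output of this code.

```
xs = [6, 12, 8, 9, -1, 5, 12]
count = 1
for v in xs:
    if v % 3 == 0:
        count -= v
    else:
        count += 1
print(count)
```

-35

v=6: %3==0, count = 1-6 = -5
v=12: %3==0, count = (-5)-12 = -17
v=8: not %3==0, count = (-17)+1 = -16
v=9: %3==0, count = (-16)-9 = -25
v=-1: not %3==0, count = (-25)+1 = -24
v=5: not %3==0, count = (-24)+1 = -23
v=12: %3==0, count = (-23)-12 = -35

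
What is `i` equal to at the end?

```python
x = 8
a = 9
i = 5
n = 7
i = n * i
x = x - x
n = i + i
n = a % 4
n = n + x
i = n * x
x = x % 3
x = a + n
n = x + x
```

0

i = 7*5 = 35
x = 8-8 = 0
n = 35+35 = 70
n = 9%4 = 1
n = 1+0 = 1
i = 1*0 = 0
x = 0%3 = 0
x = 9+1 = 10
n = 10+10 = 20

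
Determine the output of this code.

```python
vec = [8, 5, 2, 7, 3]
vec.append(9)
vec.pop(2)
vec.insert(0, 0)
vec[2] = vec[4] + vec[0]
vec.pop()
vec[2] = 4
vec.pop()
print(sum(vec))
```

19

append 9 → [8, 5, 2, 7, 3, 9]
pop(2) removes 2 → [8, 5, 7, 3, 9]
insert 0 at 0 → [0, 8, 5, 7, 3, 9]
vec[2] = vec[4]+vec[0] = 3+0 = 3 → [0, 8, 3, 7, 3, 9]
pop() removes 9 → [0, 8, 3, 7, 3]
vec[2] = 4 → [0, 8, 4, 7, 3]
pop() removes 3 → [0, 8, 4, 7]
sum = 19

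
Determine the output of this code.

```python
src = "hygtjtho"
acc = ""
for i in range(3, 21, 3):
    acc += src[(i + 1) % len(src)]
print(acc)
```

jogtht

i=3: add src[4]='j' → 'j'
i=6: add src[7]='o' → 'jo'
i=9: add src[2]='g' → 'jog'
i=12: add src[5]='t' → 'jogt'
i=15: add src[0]='h' → 'jogth'
i=18: add src[3]='t' → 'jogtht'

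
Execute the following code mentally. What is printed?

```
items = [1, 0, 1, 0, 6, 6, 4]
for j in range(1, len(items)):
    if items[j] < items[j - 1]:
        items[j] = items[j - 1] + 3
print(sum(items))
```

70

j=1: 0<1, items[1] = 1+3 = 4 → [1, 4, 1, 0, 6, 6, 4]
j=2: 1<4, items[2] = 4+3 = 7 → [1, 4, 7, 0, 6, 6, 4]
j=3: 0<7, items[3] = 7+3 = 10 → [1, 4, 7, 10, 6, 6, 4]
j=4: 6<10, items[4] = 10+3 = 13 → [1, 4, 7, 10, 13, 6, 4]
j=5: 6<13, items[5] = 13+3 = 16 → [1, 4, 7, 10, 13, 16, 4]
j=6: 4<16, items[6] = 16+3 = 19 → [1, 4, 7, 10, 13, 16, 19]
sum = 70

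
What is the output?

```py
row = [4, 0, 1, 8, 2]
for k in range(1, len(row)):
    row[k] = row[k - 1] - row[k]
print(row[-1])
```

-7

k=1: row[1] = 4-0 = 4 → [4, 4, 1, 8, 2]
k=2: row[2] = 4-1 = 3 → [4, 4, 3, 8, 2]
k=3: row[3] = 3-8 = -5 → [4, 4, 3, -5, 2]
k=4: row[4] = (-5)-2 = -7 → [4, 4, 3, -5, -7]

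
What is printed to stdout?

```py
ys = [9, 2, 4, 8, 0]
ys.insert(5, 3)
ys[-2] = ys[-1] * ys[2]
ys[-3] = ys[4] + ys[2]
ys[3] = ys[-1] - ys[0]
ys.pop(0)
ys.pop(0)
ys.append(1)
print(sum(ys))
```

insert 3 at 5 → [9, 2, 4, 8, 0, 3]
ys[-2] = ys[-1]*ys[2] = 3*4 = 12 → [9, 2, 4, 8, 12, 3]
ys[-3] = ys[4]+ys[2] = 12+4 = 16 → [9, 2, 4, 16, 12, 3]
ys[3] = ys[-1]-ys[0] = 3-9 = -6 → [9, 2, 4, -6, 12, 3]
pop(0) removes 9 → [2, 4, -6, 12, 3]
pop(0) removes 2 → [4, -6, 12, 3]
append 1 → [4, -6, 12, 3, 1]
sum = 14

14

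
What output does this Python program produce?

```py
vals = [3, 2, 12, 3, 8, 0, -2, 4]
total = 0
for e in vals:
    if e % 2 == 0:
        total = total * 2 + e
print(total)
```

e=3: not even
e=2: even, total = 0*2+2 = 2
e=12: even, total = 2*2+12 = 16
e=3: not even
e=8: even, total = 16*2+8 = 40
e=0: even, total = 40*2+0 = 80
e=-2: even, total = 80*2+(-2) = 158
e=4: even, total = 158*2+4 = 320

320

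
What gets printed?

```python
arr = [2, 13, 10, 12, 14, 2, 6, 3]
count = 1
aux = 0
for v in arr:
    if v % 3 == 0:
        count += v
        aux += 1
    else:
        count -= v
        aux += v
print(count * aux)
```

-836

v=2: not %3==0, count = 1-2 = -1; aux=2
v=13: not %3==0, count = (-1)-13 = -14; aux=15
v=10: not %3==0, count = (-14)-10 = -24; aux=25
v=12: %3==0, count = (-24)+12 = -12; aux=26
v=14: not %3==0, count = (-12)-14 = -26; aux=40
v=2: not %3==0, count = (-26)-2 = -28; aux=42
v=6: %3==0, count = (-28)+6 = -22; aux=43
v=3: %3==0, count = (-22)+3 = -19; aux=44
count*aux = (-19)*44 = -836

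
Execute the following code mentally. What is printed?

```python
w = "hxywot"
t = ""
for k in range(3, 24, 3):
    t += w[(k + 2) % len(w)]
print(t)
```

k=3: add w[5]='t' → 't'
k=6: add w[2]='y' → 'ty'
k=9: add w[5]='t' → 'tyt'
k=12: add w[2]='y' → 'tyty'
k=15: add w[5]='t' → 'tytyt'
k=18: add w[2]='y' → 'tytyty'
k=21: add w[5]='t' → 'tytytyt'

tytytyt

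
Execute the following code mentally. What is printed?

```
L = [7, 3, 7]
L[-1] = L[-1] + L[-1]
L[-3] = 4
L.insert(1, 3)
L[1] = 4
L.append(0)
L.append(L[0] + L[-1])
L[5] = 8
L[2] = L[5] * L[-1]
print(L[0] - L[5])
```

-4

L[-1] = L[-1]+L[-1] = 7+7 = 14 → [7, 3, 14]
L[-3] = 4 → [4, 3, 14]
insert 3 at 1 → [4, 3, 3, 14]
L[1] = 4 → [4, 4, 3, 14]
append 0 → [4, 4, 3, 14, 0]
append L[0]+L[-1] = 4+0 = 4 → [4, 4, 3, 14, 0, 4]
L[5] = 8 → [4, 4, 3, 14, 0, 8]
L[2] = L[5]*L[-1] = 8*8 = 64 → [4, 4, 64, 14, 0, 8]
L[0]-L[5] = 4-8 = -4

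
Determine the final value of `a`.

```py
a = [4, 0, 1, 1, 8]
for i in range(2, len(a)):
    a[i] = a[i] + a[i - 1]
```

[4, 0, 1, 2, 10]

i=2: a[2] = 1+0 = 1 → [4, 0, 1, 1, 8]
i=3: a[3] = 1+1 = 2 → [4, 0, 1, 2, 8]
i=4: a[4] = 8+2 = 10 → [4, 0, 1, 2, 10]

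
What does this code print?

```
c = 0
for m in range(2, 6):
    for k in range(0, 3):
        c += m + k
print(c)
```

54

m=2,k=0: c = 0+2 = 2
m=2,k=1: c = 2+3 = 5
m=2,k=2: c = 5+4 = 9
m=3,k=0: c = 9+3 = 12
m=3,k=1: c = 12+4 = 16
m=3,k=2: c = 16+5 = 21
m=4,k=0: c = 21+4 = 25
m=4,k=1: c = 25+5 = 30
m=4,k=2: c = 30+6 = 36
m=5,k=0: c = 36+5 = 41
m=5,k=1: c = 41+6 = 47
m=5,k=2: c = 47+7 = 54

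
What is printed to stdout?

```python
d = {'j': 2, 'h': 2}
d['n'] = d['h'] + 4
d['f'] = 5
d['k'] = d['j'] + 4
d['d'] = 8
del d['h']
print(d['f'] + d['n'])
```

d['n'] = d['h']+4 = 6 → {'j': 2, 'h': 2, 'n': 6}
d['f'] = 5 → {'j': 2, 'h': 2, 'n': 6, 'f': 5}
d['k'] = d['j']+4 = 6 → {'j': 2, 'h': 2, 'n': 6, 'f': 5, 'k': 6}
d['d'] = 8 → {'j': 2, 'h': 2, 'n': 6, 'f': 5, 'k': 6, 'd': 8}
del 'h' → {'j': 2, 'n': 6, 'f': 5, 'k': 6, 'd': 8}
d['f']+d['n'] = 5+6 = 11

11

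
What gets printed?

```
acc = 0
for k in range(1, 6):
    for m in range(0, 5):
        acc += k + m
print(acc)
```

k=1,m=0: acc = 0+1 = 1
k=1,m=1: acc = 1+2 = 3
k=1,m=2: acc = 3+3 = 6
k=1,m=3: acc = 6+4 = 10
k=1,m=4: acc = 10+5 = 15
k=2,m=0: acc = 15+2 = 17
k=2,m=1: acc = 17+3 = 20
k=2,m=2: acc = 20+4 = 24
k=2,m=3: acc = 24+5 = 29
k=2,m=4: acc = 29+6 = 35
k=3,m=0: acc = 35+3 = 38
k=3,m=1: acc = 38+4 = 42
k=3,m=2: acc = 42+5 = 47
k=3,m=3: acc = 47+6 = 53
k=3,m=4: acc = 53+7 = 60
k=4,m=0: acc = 60+4 = 64
k=4,m=1: acc = 64+5 = 69
k=4,m=2: acc = 69+6 = 75
k=4,m=3: acc = 75+7 = 82
k=4,m=4: acc = 82+8 = 90
k=5,m=0: acc = 90+5 = 95
k=5,m=1: acc = 95+6 = 101
k=5,m=2: acc = 101+7 = 108
k=5,m=3: acc = 108+8 = 116
k=5,m=4: acc = 116+9 = 125

125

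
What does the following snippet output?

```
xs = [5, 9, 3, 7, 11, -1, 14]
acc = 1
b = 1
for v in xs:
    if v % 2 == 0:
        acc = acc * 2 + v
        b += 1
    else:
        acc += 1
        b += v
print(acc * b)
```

v=5: not even, acc = 1+1 = 2; b=6
v=9: not even, acc = 2+1 = 3; b=15
v=3: not even, acc = 3+1 = 4; b=18
v=7: not even, acc = 4+1 = 5; b=25
v=11: not even, acc = 5+1 = 6; b=36
v=-1: not even, acc = 6+1 = 7; b=35
v=14: even, acc = 7*2+14 = 28; b=36
acc*b = 28*36 = 1008

1008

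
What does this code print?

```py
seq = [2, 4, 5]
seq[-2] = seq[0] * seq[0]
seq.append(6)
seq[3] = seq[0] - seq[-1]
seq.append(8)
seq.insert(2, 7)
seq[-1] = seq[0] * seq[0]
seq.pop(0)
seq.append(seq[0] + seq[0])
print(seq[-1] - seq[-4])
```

3

seq[-2] = seq[0]*seq[0] = 2*2 = 4 → [2, 4, 5]
append 6 → [2, 4, 5, 6]
seq[3] = seq[0]-seq[-1] = 2-6 = -4 → [2, 4, 5, -4]
append 8 → [2, 4, 5, -4, 8]
insert 7 at 2 → [2, 4, 7, 5, -4, 8]
seq[-1] = seq[0]*seq[0] = 2*2 = 4 → [2, 4, 7, 5, -4, 4]
pop(0) removes 2 → [4, 7, 5, -4, 4]
append seq[0]+seq[0] = 4+4 = 8 → [4, 7, 5, -4, 4, 8]
seq[-1]-seq[-4] = 8-5 = 3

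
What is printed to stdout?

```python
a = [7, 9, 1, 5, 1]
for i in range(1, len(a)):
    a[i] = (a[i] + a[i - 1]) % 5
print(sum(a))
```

i=1: a[1] = (9+7)%5 = 1 → [7, 1, 1, 5, 1]
i=2: a[2] = (1+1)%5 = 2 → [7, 1, 2, 5, 1]
i=3: a[3] = (5+2)%5 = 2 → [7, 1, 2, 2, 1]
i=4: a[4] = (1+2)%5 = 3 → [7, 1, 2, 2, 3]
sum = 15

15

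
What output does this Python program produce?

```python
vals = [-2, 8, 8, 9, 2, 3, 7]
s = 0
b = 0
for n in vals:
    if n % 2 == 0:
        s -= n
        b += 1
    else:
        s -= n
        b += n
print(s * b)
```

-805

n=-2: even, s = 0-(-2) = 2; b=1
n=8: even, s = 2-8 = -6; b=2
n=8: even, s = (-6)-8 = -14; b=3
n=9: not even, s = (-14)-9 = -23; b=12
n=2: even, s = (-23)-2 = -25; b=13
n=3: not even, s = (-25)-3 = -28; b=16
n=7: not even, s = (-28)-7 = -35; b=23
s*b = (-35)*23 = -805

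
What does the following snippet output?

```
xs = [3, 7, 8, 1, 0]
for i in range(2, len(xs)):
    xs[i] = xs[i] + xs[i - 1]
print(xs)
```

i=2: xs[2] = 8+7 = 15 → [3, 7, 15, 1, 0]
i=3: xs[3] = 1+15 = 16 → [3, 7, 15, 16, 0]
i=4: xs[4] = 0+16 = 16 → [3, 7, 15, 16, 16]

[3, 7, 15, 16, 16]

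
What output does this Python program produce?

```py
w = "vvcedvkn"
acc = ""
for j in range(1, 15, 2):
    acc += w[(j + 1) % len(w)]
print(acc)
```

j=1: add w[2]='c' → 'c'
j=3: add w[4]='d' → 'cd'
j=5: add w[6]='k' → 'cdk'
j=7: add w[0]='v' → 'cdkv'
j=9: add w[2]='c' → 'cdkvc'
j=11: add w[4]='d' → 'cdkvcd'
j=13: add w[6]='k' → 'cdkvcdk'

cdkvcdk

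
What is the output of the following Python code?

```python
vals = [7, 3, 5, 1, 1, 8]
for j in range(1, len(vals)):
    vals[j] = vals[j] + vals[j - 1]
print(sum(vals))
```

90

j=1: vals[1] = 3+7 = 10 → [7, 10, 5, 1, 1, 8]
j=2: vals[2] = 5+10 = 15 → [7, 10, 15, 1, 1, 8]
j=3: vals[3] = 1+15 = 16 → [7, 10, 15, 16, 1, 8]
j=4: vals[4] = 1+16 = 17 → [7, 10, 15, 16, 17, 8]
j=5: vals[5] = 8+17 = 25 → [7, 10, 15, 16, 17, 25]
sum = 90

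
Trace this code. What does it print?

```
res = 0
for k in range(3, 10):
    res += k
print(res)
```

42

k=3: res = 0+3 = 3
k=4: res = 3+4 = 7
k=5: res = 7+5 = 12
k=6: res = 12+6 = 18
k=7: res = 18+7 = 25
k=8: res = 25+8 = 33
k=9: res = 33+9 = 42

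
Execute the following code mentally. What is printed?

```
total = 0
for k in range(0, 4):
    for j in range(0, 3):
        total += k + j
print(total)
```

30

k=0,j=0: total = 0+0 = 0
k=0,j=1: total = 0+1 = 1
k=0,j=2: total = 1+2 = 3
k=1,j=0: total = 3+1 = 4
k=1,j=1: total = 4+2 = 6
k=1,j=2: total = 6+3 = 9
k=2,j=0: total = 9+2 = 11
k=2,j=1: total = 11+3 = 14
k=2,j=2: total = 14+4 = 18
k=3,j=0: total = 18+3 = 21
k=3,j=1: total = 21+4 = 25
k=3,j=2: total = 25+5 = 30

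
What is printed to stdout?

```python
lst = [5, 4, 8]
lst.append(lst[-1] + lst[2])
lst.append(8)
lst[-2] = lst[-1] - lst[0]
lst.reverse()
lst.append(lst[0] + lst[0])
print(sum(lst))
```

44

append lst[-1]+lst[2] = 8+8 = 16 → [5, 4, 8, 16]
append 8 → [5, 4, 8, 16, 8]
lst[-2] = lst[-1]-lst[0] = 8-5 = 3 → [5, 4, 8, 3, 8]
reverse → [8, 3, 8, 4, 5]
append lst[0]+lst[0] = 8+8 = 16 → [8, 3, 8, 4, 5, 16]
sum = 44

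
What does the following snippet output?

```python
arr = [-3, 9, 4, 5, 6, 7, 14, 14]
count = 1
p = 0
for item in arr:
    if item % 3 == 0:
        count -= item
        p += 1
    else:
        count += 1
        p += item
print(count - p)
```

-53

item=-3: %3==0, count = 1-(-3) = 4; p=1
item=9: %3==0, count = 4-9 = -5; p=2
item=4: not %3==0, count = (-5)+1 = -4; p=6
item=5: not %3==0, count = (-4)+1 = -3; p=11
item=6: %3==0, count = (-3)-6 = -9; p=12
item=7: not %3==0, count = (-9)+1 = -8; p=19
item=14: not %3==0, count = (-8)+1 = -7; p=33
item=14: not %3==0, count = (-7)+1 = -6; p=47
count-p = (-6)-47 = -53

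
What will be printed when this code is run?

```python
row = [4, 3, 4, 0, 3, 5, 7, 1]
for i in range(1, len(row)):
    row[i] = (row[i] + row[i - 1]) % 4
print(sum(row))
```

23

i=1: row[1] = (3+4)%4 = 3 → [4, 3, 4, 0, 3, 5, 7, 1]
i=2: row[2] = (4+3)%4 = 3 → [4, 3, 3, 0, 3, 5, 7, 1]
i=3: row[3] = (0+3)%4 = 3 → [4, 3, 3, 3, 3, 5, 7, 1]
i=4: row[4] = (3+3)%4 = 2 → [4, 3, 3, 3, 2, 5, 7, 1]
i=5: row[5] = (5+2)%4 = 3 → [4, 3, 3, 3, 2, 3, 7, 1]
i=6: row[6] = (7+3)%4 = 2 → [4, 3, 3, 3, 2, 3, 2, 1]
i=7: row[7] = (1+2)%4 = 3 → [4, 3, 3, 3, 2, 3, 2, 3]
sum = 23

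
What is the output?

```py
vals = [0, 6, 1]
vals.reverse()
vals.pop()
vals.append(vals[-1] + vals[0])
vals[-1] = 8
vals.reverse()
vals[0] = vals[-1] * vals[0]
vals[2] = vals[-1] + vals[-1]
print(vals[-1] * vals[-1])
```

reverse → [1, 6, 0]
pop() removes 0 → [1, 6]
append vals[-1]+vals[0] = 6+1 = 7 → [1, 6, 7]
vals[-1] = 8 → [1, 6, 8]
reverse → [8, 6, 1]
vals[0] = vals[-1]*vals[0] = 1*8 = 8 → [8, 6, 1]
vals[2] = vals[-1]+vals[-1] = 1+1 = 2 → [8, 6, 2]
vals[-1]*vals[-1] = 2*2 = 4

4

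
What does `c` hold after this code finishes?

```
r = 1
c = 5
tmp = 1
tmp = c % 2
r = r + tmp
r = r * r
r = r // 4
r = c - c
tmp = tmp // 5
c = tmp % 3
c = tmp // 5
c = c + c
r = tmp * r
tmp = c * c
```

0

tmp = 5%2 = 1
r = 1+1 = 2
r = 2*2 = 4
r = 4//4 = 1
r = 5-5 = 0
tmp = 1//5 = 0
c = 0%3 = 0
c = 0//5 = 0
c = 0+0 = 0
r = 0*0 = 0
tmp = 0*0 = 0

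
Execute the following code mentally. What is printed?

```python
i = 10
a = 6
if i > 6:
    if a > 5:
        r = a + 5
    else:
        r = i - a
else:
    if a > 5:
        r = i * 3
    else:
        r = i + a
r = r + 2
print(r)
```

13

i=10, a=6
i > 6 is True; a > 5 is True
→ r = a + 5 = 11
r = 11+2 = 13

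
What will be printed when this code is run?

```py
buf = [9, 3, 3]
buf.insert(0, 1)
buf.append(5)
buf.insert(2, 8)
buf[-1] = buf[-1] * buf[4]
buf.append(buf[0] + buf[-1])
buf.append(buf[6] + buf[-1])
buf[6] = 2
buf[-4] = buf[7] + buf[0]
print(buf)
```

insert 1 at 0 → [1, 9, 3, 3]
append 5 → [1, 9, 3, 3, 5]
insert 8 at 2 → [1, 9, 8, 3, 3, 5]
buf[-1] = buf[-1]*buf[4] = 5*3 = 15 → [1, 9, 8, 3, 3, 15]
append buf[0]+buf[-1] = 1+15 = 16 → [1, 9, 8, 3, 3, 15, 16]
append buf[6]+buf[-1] = 16+16 = 32 → [1, 9, 8, 3, 3, 15, 16, 32]
buf[6] = 2 → [1, 9, 8, 3, 3, 15, 2, 32]
buf[-4] = buf[7]+buf[0] = 32+1 = 33 → [1, 9, 8, 3, 33, 15, 2, 32]

[1, 9, 8, 3, 33, 15, 2, 32]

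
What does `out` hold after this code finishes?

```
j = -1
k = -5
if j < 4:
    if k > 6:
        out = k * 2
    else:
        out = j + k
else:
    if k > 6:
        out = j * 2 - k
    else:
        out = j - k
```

-6

j=-1, k=-5
j < 4 is True; k > 6 is False
→ out = j + k = -6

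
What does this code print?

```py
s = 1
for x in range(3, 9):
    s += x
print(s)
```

x=3: s = 1+3 = 4
x=4: s = 4+4 = 8
x=5: s = 8+5 = 13
x=6: s = 13+6 = 19
x=7: s = 19+7 = 26
x=8: s = 26+8 = 34

34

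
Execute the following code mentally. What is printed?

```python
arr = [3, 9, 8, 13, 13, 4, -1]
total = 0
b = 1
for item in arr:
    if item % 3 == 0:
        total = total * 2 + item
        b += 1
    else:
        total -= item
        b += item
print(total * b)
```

item=3: %3==0, total = 0*2+3 = 3; b=2
item=9: %3==0, total = 3*2+9 = 15; b=3
item=8: not %3==0, total = 15-8 = 7; b=11
item=13: not %3==0, total = 7-13 = -6; b=24
item=13: not %3==0, total = (-6)-13 = -19; b=37
item=4: not %3==0, total = (-19)-4 = -23; b=41
item=-1: not %3==0, total = (-23)-(-1) = -22; b=40
total*b = (-22)*40 = -880

-880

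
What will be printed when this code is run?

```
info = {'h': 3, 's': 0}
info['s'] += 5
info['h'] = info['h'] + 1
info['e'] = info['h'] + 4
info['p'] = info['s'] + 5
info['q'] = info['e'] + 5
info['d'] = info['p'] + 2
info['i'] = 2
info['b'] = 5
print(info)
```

{'h': 4, 's': 5, 'e': 8, 'p': 10, 'q': 13, 'd': 12, 'i': 2, 'b': 5}

info['s'] = 0+5 = 5 → {'h': 3, 's': 5}
info['h'] = info['h']+1 = 4 → {'h': 4, 's': 5}
info['e'] = info['h']+4 = 8 → {'h': 4, 's': 5, 'e': 8}
info['p'] = info['s']+5 = 10 → {'h': 4, 's': 5, 'e': 8, 'p': 10}
info['q'] = info['e']+5 = 13 → {'h': 4, 's': 5, 'e': 8, 'p': 10, 'q': 13}
info['d'] = info['p']+2 = 12 → {'h': 4, 's': 5, 'e': 8, 'p': 10, 'q': 13, 'd': 12}
info['i'] = 2 → {'h': 4, 's': 5, 'e': 8, 'p': 10, 'q': 13, 'd': 12, 'i': 2}
info['b'] = 5 → {'h': 4, 's': 5, 'e': 8, 'p': 10, 'q': 13, 'd': 12, 'i': 2, 'b': 5}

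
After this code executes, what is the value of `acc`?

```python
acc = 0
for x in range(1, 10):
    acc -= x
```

x=1: acc = 0-1 = -1
x=2: acc = (-1)-2 = -3
x=3: acc = (-3)-3 = -6
x=4: acc = (-6)-4 = -10
x=5: acc = (-10)-5 = -15
x=6: acc = (-15)-6 = -21
x=7: acc = (-21)-7 = -28
x=8: acc = (-28)-8 = -36
x=9: acc = (-36)-9 = -45

-45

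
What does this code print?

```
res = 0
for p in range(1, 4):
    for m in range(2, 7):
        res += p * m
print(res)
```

120

p=1,m=2: res = 0+2 = 2
p=1,m=3: res = 2+3 = 5
p=1,m=4: res = 5+4 = 9
p=1,m=5: res = 9+5 = 14
p=1,m=6: res = 14+6 = 20
p=2,m=2: res = 20+4 = 24
p=2,m=3: res = 24+6 = 30
p=2,m=4: res = 30+8 = 38
p=2,m=5: res = 38+10 = 48
p=2,m=6: res = 48+12 = 60
p=3,m=2: res = 60+6 = 66
p=3,m=3: res = 66+9 = 75
p=3,m=4: res = 75+12 = 87
p=3,m=5: res = 87+15 = 102
p=3,m=6: res = 102+18 = 120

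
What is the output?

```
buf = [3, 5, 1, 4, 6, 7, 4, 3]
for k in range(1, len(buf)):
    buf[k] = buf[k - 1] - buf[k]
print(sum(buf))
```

k=1: buf[1] = 3-5 = -2 → [3, -2, 1, 4, 6, 7, 4, 3]
k=2: buf[2] = (-2)-1 = -3 → [3, -2, -3, 4, 6, 7, 4, 3]
k=3: buf[3] = (-3)-4 = -7 → [3, -2, -3, -7, 6, 7, 4, 3]
k=4: buf[4] = (-7)-6 = -13 → [3, -2, -3, -7, -13, 7, 4, 3]
k=5: buf[5] = (-13)-7 = -20 → [3, -2, -3, -7, -13, -20, 4, 3]
k=6: buf[6] = (-20)-4 = -24 → [3, -2, -3, -7, -13, -20, -24, 3]
k=7: buf[7] = (-24)-3 = -27 → [3, -2, -3, -7, -13, -20, -24, -27]
sum = -93

-93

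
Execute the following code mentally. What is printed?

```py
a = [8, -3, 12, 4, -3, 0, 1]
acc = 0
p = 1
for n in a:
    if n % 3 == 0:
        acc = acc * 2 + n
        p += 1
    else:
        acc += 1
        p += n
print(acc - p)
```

n=8: not %3==0, acc = 0+1 = 1; p=9
n=-3: %3==0, acc = 1*2+(-3) = -1; p=10
n=12: %3==0, acc = (-1)*2+12 = 10; p=11
n=4: not %3==0, acc = 10+1 = 11; p=15
n=-3: %3==0, acc = 11*2+(-3) = 19; p=16
n=0: %3==0, acc = 19*2+0 = 38; p=17
n=1: not %3==0, acc = 38+1 = 39; p=18
acc-p = 39-18 = 21

21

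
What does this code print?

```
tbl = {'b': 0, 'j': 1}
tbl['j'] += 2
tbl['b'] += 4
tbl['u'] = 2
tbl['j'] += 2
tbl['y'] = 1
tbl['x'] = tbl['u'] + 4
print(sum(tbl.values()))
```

18

tbl['j'] = 1+2 = 3 → {'b': 0, 'j': 3}
tbl['b'] = 0+4 = 4 → {'b': 4, 'j': 3}
tbl['u'] = 2 → {'b': 4, 'j': 3, 'u': 2}
tbl['j'] = 3+2 = 5 → {'b': 4, 'j': 5, 'u': 2}
tbl['y'] = 1 → {'b': 4, 'j': 5, 'u': 2, 'y': 1}
tbl['x'] = tbl['u']+4 = 6 → {'b': 4, 'j': 5, 'u': 2, 'y': 1, 'x': 6}
sum of values = 18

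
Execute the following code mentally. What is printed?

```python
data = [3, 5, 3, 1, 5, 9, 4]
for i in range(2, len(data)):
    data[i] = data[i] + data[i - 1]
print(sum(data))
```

89

i=2: data[2] = 3+5 = 8 → [3, 5, 8, 1, 5, 9, 4]
i=3: data[3] = 1+8 = 9 → [3, 5, 8, 9, 5, 9, 4]
i=4: data[4] = 5+9 = 14 → [3, 5, 8, 9, 14, 9, 4]
i=5: data[5] = 9+14 = 23 → [3, 5, 8, 9, 14, 23, 4]
i=6: data[6] = 4+23 = 27 → [3, 5, 8, 9, 14, 23, 27]
sum = 89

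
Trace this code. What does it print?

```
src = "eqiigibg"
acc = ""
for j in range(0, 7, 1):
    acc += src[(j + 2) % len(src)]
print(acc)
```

iigibge

j=0: add src[2]='i' → 'i'
j=1: add src[3]='i' → 'ii'
j=2: add src[4]='g' → 'iig'
j=3: add src[5]='i' → 'iigi'
j=4: add src[6]='b' → 'iigib'
j=5: add src[7]='g' → 'iigibg'
j=6: add src[0]='e' → 'iigibge'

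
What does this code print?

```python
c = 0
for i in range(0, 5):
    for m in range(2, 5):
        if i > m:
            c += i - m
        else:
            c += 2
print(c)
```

28

i=0,m=2: not 0>2, c = 0+2 = 2
i=0,m=3: not 0>3, c = 2+2 = 4
i=0,m=4: not 0>4, c = 4+2 = 6
i=1,m=2: not 1>2, c = 6+2 = 8
i=1,m=3: not 1>3, c = 8+2 = 10
i=1,m=4: not 1>4, c = 10+2 = 12
i=2,m=2: not 2>2, c = 12+2 = 14
i=2,m=3: not 2>3, c = 14+2 = 16
i=2,m=4: not 2>4, c = 16+2 = 18
i=3,m=2: 3>2, c = 18+1 = 19
i=3,m=3: not 3>3, c = 19+2 = 21
i=3,m=4: not 3>4, c = 21+2 = 23
i=4,m=2: 4>2, c = 23+2 = 25
i=4,m=3: 4>3, c = 25+1 = 26
i=4,m=4: not 4>4, c = 26+2 = 28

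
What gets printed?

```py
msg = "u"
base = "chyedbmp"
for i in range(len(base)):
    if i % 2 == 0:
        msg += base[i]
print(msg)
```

i=0: add 'c' → 'uc'
i=1: skip
i=2: add 'y' → 'ucy'
i=3: skip
i=4: add 'd' → 'ucyd'
i=5: skip
i=6: add 'm' → 'ucydm'
i=7: skip

ucydm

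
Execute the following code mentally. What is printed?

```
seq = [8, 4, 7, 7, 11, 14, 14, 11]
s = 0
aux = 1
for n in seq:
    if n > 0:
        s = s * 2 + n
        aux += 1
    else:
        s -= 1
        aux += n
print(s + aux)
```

1808

n=8: >0, s = 0*2+8 = 8; aux=2
n=4: >0, s = 8*2+4 = 20; aux=3
n=7: >0, s = 20*2+7 = 47; aux=4
n=7: >0, s = 47*2+7 = 101; aux=5
n=11: >0, s = 101*2+11 = 213; aux=6
n=14: >0, s = 213*2+14 = 440; aux=7
n=14: >0, s = 440*2+14 = 894; aux=8
n=11: >0, s = 894*2+11 = 1799; aux=9
s+aux = 1799+9 = 1808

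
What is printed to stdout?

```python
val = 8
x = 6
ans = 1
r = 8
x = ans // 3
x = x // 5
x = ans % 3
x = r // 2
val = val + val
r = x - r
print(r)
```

x = 1//3 = 0
x = 0//5 = 0
x = 1%3 = 1
x = 8//2 = 4
val = 8+8 = 16
r = 4-8 = -4

-4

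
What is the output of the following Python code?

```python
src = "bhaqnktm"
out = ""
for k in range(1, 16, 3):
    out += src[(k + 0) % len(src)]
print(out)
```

k=1: add src[1]='h' → 'h'
k=4: add src[4]='n' → 'hn'
k=7: add src[7]='m' → 'hnm'
k=10: add src[2]='a' → 'hnma'
k=13: add src[5]='k' → 'hnmak'

hnmak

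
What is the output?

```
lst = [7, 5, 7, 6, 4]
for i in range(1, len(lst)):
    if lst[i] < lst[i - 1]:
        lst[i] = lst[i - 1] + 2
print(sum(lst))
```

i=1: 5<7, lst[1] = 7+2 = 9 → [7, 9, 7, 6, 4]
i=2: 7<9, lst[2] = 9+2 = 11 → [7, 9, 11, 6, 4]
i=3: 6<11, lst[3] = 11+2 = 13 → [7, 9, 11, 13, 4]
i=4: 4<13, lst[4] = 13+2 = 15 → [7, 9, 11, 13, 15]
sum = 55

55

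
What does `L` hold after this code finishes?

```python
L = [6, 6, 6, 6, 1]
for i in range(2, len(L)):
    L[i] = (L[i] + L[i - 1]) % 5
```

[6, 6, 2, 3, 4]

i=2: L[2] = (6+6)%5 = 2 → [6, 6, 2, 6, 1]
i=3: L[3] = (6+2)%5 = 3 → [6, 6, 2, 3, 1]
i=4: L[4] = (1+3)%5 = 4 → [6, 6, 2, 3, 4]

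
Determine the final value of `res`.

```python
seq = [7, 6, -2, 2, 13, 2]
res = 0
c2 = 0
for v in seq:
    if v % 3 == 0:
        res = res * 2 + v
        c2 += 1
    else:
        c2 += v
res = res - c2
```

-17

v=7: not %3==0; c2=7
v=6: %3==0, res = 0*2+6 = 6; c2=8
v=-2: not %3==0; c2=6
v=2: not %3==0; c2=8
v=13: not %3==0; c2=21
v=2: not %3==0; c2=23
res-c2 = 6-23 = -17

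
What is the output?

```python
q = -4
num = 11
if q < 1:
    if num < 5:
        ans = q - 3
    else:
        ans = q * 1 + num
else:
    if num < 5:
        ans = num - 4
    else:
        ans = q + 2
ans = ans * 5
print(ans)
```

q=-4, num=11
q < 1 is True; num < 5 is False
→ ans = q * 1 + num = 7
ans = 7*5 = 35

35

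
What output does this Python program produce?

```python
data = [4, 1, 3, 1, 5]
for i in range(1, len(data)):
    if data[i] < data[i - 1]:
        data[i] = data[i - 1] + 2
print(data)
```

[4, 6, 8, 10, 12]

i=1: 1<4, data[1] = 4+2 = 6 → [4, 6, 3, 1, 5]
i=2: 3<6, data[2] = 6+2 = 8 → [4, 6, 8, 1, 5]
i=3: 1<8, data[3] = 8+2 = 10 → [4, 6, 8, 10, 5]
i=4: 5<10, data[4] = 10+2 = 12 → [4, 6, 8, 10, 12]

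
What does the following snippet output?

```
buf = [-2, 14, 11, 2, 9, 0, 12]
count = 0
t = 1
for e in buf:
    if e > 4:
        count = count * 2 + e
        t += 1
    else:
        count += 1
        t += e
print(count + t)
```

e=-2: not >4, count = 0+1 = 1; t=-1
e=14: >4, count = 1*2+14 = 16; t=0
e=11: >4, count = 16*2+11 = 43; t=1
e=2: not >4, count = 43+1 = 44; t=3
e=9: >4, count = 44*2+9 = 97; t=4
e=0: not >4, count = 97+1 = 98; t=4
e=12: >4, count = 98*2+12 = 208; t=5
count+t = 208+5 = 213

213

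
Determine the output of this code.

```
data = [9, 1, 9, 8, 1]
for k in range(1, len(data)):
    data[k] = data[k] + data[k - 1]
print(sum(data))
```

k=1: data[1] = 1+9 = 10 → [9, 10, 9, 8, 1]
k=2: data[2] = 9+10 = 19 → [9, 10, 19, 8, 1]
k=3: data[3] = 8+19 = 27 → [9, 10, 19, 27, 1]
k=4: data[4] = 1+27 = 28 → [9, 10, 19, 27, 28]
sum = 93

93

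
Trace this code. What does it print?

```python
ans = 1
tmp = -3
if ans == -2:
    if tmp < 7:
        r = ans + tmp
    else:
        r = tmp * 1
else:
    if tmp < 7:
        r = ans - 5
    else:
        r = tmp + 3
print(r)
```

-4

ans=1, tmp=-3
ans == -2 is False; tmp < 7 is True
→ r = ans - 5 = -4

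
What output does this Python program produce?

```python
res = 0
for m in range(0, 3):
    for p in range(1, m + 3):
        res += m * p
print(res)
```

m=0,p=1: res = 0+0 = 0
m=0,p=2: res = 0+0 = 0
m=1,p=1: res = 0+1 = 1
m=1,p=2: res = 1+2 = 3
m=1,p=3: res = 3+3 = 6
m=2,p=1: res = 6+2 = 8
m=2,p=2: res = 8+4 = 12
m=2,p=3: res = 12+6 = 18
m=2,p=4: res = 18+8 = 26

26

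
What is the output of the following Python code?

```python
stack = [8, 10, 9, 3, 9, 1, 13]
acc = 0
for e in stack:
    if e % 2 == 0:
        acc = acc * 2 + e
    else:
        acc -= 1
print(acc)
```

21

e=8: even, acc = 0*2+8 = 8
e=10: even, acc = 8*2+10 = 26
e=9: not even, acc = 26-1 = 25
e=3: not even, acc = 25-1 = 24
e=9: not even, acc = 24-1 = 23
e=1: not even, acc = 23-1 = 22
e=13: not even, acc = 22-1 = 21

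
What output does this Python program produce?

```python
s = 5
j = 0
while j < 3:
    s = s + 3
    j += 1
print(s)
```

14

j=0: s = 5+3 = 8
j=1: s = 8+3 = 11
j=2: s = 11+3 = 14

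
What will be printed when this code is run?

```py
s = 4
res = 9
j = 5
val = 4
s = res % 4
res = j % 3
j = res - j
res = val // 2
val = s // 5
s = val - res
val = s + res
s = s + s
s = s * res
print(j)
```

s = 9%4 = 1
res = 5%3 = 2
j = 2-5 = -3
res = 4//2 = 2
val = 1//5 = 0
s = 0-2 = -2
val = (-2)+2 = 0
s = (-2)+(-2) = -4
s = (-4)*2 = -8

-3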